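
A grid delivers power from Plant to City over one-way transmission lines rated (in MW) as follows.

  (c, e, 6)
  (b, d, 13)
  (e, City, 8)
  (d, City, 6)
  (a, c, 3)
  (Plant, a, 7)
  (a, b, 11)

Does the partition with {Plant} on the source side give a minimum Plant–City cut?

Yes — it is a minimum cut (capacity 7).

Given cut capacity: 7 = 7.
Augment Plant→a→b→d→City: bottleneck 6, flow now 6.
Augment Plant→a→c→e→City: bottleneck 1, flow now 7.
No augmenting path remains; maximum flow = 7.
Cut capacity 7 equals the max flow, so it is a minimum cut.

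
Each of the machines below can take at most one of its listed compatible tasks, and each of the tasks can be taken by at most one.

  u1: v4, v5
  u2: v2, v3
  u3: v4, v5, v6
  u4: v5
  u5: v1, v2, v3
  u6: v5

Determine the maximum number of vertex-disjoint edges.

5

Unit-capacity flow: source→left, listed edges, right→sink; max matching = max flow.
Augmenting path u1→v4 (+1); matched 1.
Augmenting path u2→v2 (+1); matched 2.
Augmenting path u3→v5 (+1); matched 3.
Augmenting path u5→v1 (+1); matched 4.
Augmenting path u4→v5→u3→v6 (+1); matched 5.
No augmenting path remains; maximum matching = 5.
König certificate: {u1, u2, u3, u5, v5} is a vertex cover of size 5 (every listed pair touches it), so no matching can be larger.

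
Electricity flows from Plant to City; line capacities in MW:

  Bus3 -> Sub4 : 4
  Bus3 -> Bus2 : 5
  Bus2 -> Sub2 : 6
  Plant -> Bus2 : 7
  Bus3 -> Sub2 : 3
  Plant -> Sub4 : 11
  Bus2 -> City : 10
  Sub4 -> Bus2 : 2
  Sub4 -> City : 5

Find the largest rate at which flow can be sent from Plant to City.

14

Augment Plant→Sub4→City: bottleneck 5, flow now 5.
Augment Plant→Bus2→City: bottleneck 7, flow now 12.
Augment Plant→Sub4→Bus2→City: bottleneck 2, flow now 14.
No augmenting path remains; maximum flow = 14.
In the residual graph, reachable from Plant: {Plant, Sub4}.
Min-cut edges: Plant→Bus2 (7), Sub4→Bus2 (2), Sub4→City (5); capacity 7 + 2 + 5 = 14.
This cut is saturated, so no flow can exceed 14.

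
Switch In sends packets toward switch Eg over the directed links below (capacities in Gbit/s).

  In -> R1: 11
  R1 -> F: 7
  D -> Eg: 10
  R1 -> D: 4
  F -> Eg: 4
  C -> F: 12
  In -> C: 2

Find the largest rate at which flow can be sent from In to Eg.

8

Augment In→C→F→Eg: bottleneck 2, flow now 2.
Augment In→R1→F→Eg: bottleneck 2, flow now 4.
Augment In→R1→D→Eg: bottleneck 4, flow now 8.
No augmenting path remains; maximum flow = 8.
In the residual graph, reachable from In: {In, C, R1, F}.
Min-cut edges: R1→D (4), F→Eg (4); capacity 4 + 4 = 8.
This cut is saturated, so no flow can exceed 8.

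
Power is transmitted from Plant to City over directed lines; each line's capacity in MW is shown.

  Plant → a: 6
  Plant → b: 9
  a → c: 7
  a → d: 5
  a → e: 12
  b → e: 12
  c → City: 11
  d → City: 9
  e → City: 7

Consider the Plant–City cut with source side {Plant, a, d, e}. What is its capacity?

Edges leaving {Plant, a, d, e}: Plant→b (9), a→c (7), d→City (9), e→City (7).
Cut capacity = 9 + 7 + 9 + 7 = 32.

32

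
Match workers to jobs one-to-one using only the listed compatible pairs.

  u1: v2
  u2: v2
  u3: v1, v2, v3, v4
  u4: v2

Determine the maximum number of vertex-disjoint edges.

Unit-capacity flow: source→left, listed edges, right→sink; max matching = max flow.
Augmenting path u1→v2 (+1); matched 1.
Augmenting path u3→v1 (+1); matched 2.
No augmenting path remains; maximum matching = 2.
König certificate: {u3, v2} is a vertex cover of size 2 (every listed pair touches it), so no matching can be larger.

2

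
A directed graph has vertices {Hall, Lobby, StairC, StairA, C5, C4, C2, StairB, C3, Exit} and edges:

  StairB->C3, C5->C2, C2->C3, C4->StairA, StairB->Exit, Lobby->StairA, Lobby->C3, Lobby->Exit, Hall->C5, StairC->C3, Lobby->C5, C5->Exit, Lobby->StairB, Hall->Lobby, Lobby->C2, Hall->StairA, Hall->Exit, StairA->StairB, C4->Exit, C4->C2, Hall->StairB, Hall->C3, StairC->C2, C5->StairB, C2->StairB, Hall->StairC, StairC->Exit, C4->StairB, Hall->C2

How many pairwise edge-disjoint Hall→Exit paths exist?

Assign every edge capacity 1; by Menger, the answer equals the max flow.
Path Hall→Exit (+1); total 1.
Path Hall→Lobby→Exit (+1); total 2.
Path Hall→StairC→Exit (+1); total 3.
Path Hall→C5→Exit (+1); total 4.
Path Hall→StairB→Exit (+1); total 5.
No residual Hall→Exit path; max flow = 5.
Certifying cut of size 5: {Hall→C5, Hall→Exit, Hall→Lobby, Hall→StairC, StairB→Exit}.

5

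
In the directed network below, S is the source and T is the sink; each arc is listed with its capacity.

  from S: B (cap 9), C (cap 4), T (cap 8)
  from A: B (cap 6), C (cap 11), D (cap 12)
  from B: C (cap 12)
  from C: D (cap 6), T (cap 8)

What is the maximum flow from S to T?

16

Augment S→T: bottleneck 8, flow now 8.
Augment S→C→T: bottleneck 4, flow now 12.
Augment S→B→C→T: bottleneck 4, flow now 16.
No augmenting path remains; maximum flow = 16.
In the residual graph, reachable from S: {S, B, C, D}.
Min-cut edges: S→T (8), C→T (8); capacity 8 + 8 = 16.
This cut is saturated, so no flow can exceed 16.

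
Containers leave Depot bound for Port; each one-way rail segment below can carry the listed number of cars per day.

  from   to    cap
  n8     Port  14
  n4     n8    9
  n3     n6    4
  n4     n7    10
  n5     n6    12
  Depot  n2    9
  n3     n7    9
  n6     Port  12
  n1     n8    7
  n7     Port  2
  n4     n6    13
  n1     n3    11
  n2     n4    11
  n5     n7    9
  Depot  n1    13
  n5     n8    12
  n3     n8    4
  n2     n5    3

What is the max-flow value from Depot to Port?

22

Augment Depot→n1→n8→Port: bottleneck 7, flow now 7.
Augment Depot→n1→n3→n6→Port: bottleneck 4, flow now 11.
Augment Depot→n1→n3→n7→Port: bottleneck 2, flow now 13.
Augment Depot→n2→n4→n6→Port: bottleneck 8, flow now 21.
Augment Depot→n2→n4→n8→Port: bottleneck 1, flow now 22.
No augmenting path remains; maximum flow = 22.
In the residual graph, reachable from Depot: {Depot}.
Min-cut edges: Depot→n1 (13), Depot→n2 (9); capacity 13 + 9 = 22.
This cut is saturated, so no flow can exceed 22.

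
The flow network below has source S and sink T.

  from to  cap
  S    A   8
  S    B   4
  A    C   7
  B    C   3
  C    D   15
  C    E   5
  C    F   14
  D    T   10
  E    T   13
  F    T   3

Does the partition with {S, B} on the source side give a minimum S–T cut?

Given cut capacity: 8 + 3 = 11.
Augment S→A→C→D→T: bottleneck 7, flow now 7.
Augment S→B→C→D→T: bottleneck 3, flow now 10.
No augmenting path remains; maximum flow = 10.
In the residual graph, reachable from S: {S, A, B}.
Min-cut edges: A→C (7), B→C (3); capacity 7 + 3 = 10.
Cut capacity 11 exceeds the max flow 10, so it is not minimum.

No — its capacity is 11, but the minimum cut has capacity 10.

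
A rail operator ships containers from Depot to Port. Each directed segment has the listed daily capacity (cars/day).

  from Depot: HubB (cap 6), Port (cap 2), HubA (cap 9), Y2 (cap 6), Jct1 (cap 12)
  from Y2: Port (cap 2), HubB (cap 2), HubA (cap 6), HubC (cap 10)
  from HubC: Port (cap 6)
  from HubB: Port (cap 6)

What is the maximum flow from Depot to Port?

14

Augment Depot→Port: bottleneck 2, flow now 2.
Augment Depot→Y2→Port: bottleneck 2, flow now 4.
Augment Depot→HubB→Port: bottleneck 6, flow now 10.
Augment Depot→Y2→HubC→Port: bottleneck 4, flow now 14.
No augmenting path remains; maximum flow = 14.
In the residual graph, reachable from Depot: {Depot, Jct1, HubA}.
Min-cut edges: Depot→Y2 (6), Depot→HubB (6), Depot→Port (2); capacity 6 + 6 + 2 = 14.
This cut is saturated, so no flow can exceed 14.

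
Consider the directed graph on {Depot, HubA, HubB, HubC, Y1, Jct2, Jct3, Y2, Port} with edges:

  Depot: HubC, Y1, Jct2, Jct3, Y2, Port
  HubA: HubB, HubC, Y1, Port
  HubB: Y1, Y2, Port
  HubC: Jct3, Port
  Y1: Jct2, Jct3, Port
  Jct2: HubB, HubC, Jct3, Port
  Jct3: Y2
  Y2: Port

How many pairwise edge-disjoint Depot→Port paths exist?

Assign every edge capacity 1; by Menger, the answer equals the max flow.
Path Depot→Port (+1); total 1.
Path Depot→HubC→Port (+1); total 2.
Path Depot→Y1→Port (+1); total 3.
Path Depot→Jct2→Port (+1); total 4.
Path Depot→Y2→Port (+1); total 5.
No residual Depot→Port path; max flow = 5.
Certifying cut of size 5: {Depot→HubC, Depot→Jct2, Depot→Port, Depot→Y1, Y2→Port}.

5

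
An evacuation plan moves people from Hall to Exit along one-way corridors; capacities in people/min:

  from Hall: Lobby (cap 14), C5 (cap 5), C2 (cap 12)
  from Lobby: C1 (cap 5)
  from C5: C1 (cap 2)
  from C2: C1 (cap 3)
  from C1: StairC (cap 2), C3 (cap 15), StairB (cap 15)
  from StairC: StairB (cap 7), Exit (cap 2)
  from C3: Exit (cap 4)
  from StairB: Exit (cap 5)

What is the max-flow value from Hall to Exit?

Augment Hall→Lobby→C1→StairC→Exit: bottleneck 2, flow now 2.
Augment Hall→Lobby→C1→C3→Exit: bottleneck 3, flow now 5.
Augment Hall→C5→C1→C3→Exit: bottleneck 1, flow now 6.
Augment Hall→C5→C1→StairB→Exit: bottleneck 1, flow now 7.
Augment Hall→C2→C1→StairB→Exit: bottleneck 3, flow now 10.
No augmenting path remains; maximum flow = 10.
In the residual graph, reachable from Hall: {Hall, Lobby, C5, C2}.
Min-cut edges: Lobby→C1 (5), C5→C1 (2), C2→C1 (3); capacity 5 + 2 + 3 = 10.
This cut is saturated, so no flow can exceed 10.

10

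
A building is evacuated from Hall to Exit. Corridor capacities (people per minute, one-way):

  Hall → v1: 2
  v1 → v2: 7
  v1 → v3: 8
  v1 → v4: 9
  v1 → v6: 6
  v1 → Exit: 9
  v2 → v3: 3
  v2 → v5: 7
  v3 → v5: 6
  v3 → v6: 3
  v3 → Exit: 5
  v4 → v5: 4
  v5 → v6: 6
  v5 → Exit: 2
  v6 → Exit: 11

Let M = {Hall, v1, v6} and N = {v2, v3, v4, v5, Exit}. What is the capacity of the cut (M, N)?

Edges leaving {Hall, v1, v6}: v1→v2 (7), v1→v3 (8), v1→v4 (9), v1→Exit (9), v6→Exit (11).
Cut capacity = 7 + 8 + 9 + 9 + 11 = 44.

44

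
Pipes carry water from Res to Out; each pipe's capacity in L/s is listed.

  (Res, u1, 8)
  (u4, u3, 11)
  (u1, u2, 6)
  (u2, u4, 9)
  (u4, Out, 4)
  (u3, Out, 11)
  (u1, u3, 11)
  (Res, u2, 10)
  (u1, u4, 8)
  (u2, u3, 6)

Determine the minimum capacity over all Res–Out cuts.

15

Augment Res→u1→u3→Out: bottleneck 8, flow now 8.
Augment Res→u2→u3→Out: bottleneck 3, flow now 11.
Augment Res→u2→u4→Out: bottleneck 4, flow now 15.
No augmenting path remains; maximum flow = 15.
By max-flow min-cut, the minimum cut capacity equals the max flow.
In the residual graph, reachable from Res: {Res, u1, u2, u3, u4}.
Min-cut edges: u3→Out (11), u4→Out (4); capacity 11 + 4 = 15.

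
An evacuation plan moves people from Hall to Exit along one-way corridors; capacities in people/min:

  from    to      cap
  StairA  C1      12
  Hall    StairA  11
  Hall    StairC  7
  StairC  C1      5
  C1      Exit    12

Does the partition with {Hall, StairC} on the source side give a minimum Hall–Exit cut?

Given cut capacity: 11 + 5 = 16.
Augment Hall→StairC→C1→Exit: bottleneck 5, flow now 5.
Augment Hall→StairA→C1→Exit: bottleneck 7, flow now 12.
No augmenting path remains; maximum flow = 12.
In the residual graph, reachable from Hall: {Hall, StairC, StairA, C1}.
Min-cut edges: C1→Exit (12); capacity 12 = 12.
Cut capacity 16 exceeds the max flow 12, so it is not minimum.

No — its capacity is 16, but the minimum cut has capacity 12.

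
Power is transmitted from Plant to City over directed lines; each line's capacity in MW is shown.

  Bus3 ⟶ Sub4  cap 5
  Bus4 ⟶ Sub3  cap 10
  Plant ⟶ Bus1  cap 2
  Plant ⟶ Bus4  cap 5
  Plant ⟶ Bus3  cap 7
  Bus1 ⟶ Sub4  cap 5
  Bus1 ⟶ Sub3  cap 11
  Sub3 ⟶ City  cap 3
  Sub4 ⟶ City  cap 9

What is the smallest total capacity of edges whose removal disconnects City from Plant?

10

Augment Plant→Bus3→Sub4→City: bottleneck 5, flow now 5.
Augment Plant→Bus1→Sub4→City: bottleneck 2, flow now 7.
Augment Plant→Bus4→Sub3→City: bottleneck 3, flow now 10.
No augmenting path remains; maximum flow = 10.
By max-flow min-cut, the minimum cut capacity equals the max flow.
In the residual graph, reachable from Plant: {Plant, Bus3, Bus4, Sub3}.
Min-cut edges: Plant→Bus1 (2), Bus3→Sub4 (5), Sub3→City (3); capacity 2 + 5 + 3 = 10.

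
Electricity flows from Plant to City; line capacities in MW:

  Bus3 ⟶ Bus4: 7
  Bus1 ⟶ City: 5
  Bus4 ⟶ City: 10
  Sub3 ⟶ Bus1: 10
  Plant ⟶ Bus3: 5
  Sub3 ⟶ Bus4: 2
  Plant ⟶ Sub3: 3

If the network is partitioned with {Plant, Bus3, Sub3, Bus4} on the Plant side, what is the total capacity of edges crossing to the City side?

20

Edges leaving {Plant, Bus3, Sub3, Bus4}: Sub3→Bus1 (10), Bus4→City (10).
Cut capacity = 10 + 10 = 20.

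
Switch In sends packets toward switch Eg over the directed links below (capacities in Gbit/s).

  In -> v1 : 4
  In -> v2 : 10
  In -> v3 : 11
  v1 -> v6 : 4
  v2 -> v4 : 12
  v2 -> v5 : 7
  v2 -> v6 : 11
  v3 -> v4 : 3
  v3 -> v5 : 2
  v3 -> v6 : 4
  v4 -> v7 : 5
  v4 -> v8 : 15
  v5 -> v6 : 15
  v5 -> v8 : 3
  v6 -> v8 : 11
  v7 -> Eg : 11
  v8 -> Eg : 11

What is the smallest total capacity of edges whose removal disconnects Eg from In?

Augment In→v1→v6→v8→Eg: bottleneck 4, flow now 4.
Augment In→v2→v4→v7→Eg: bottleneck 5, flow now 9.
Augment In→v2→v4→v8→Eg: bottleneck 5, flow now 14.
Augment In→v3→v4→v8→Eg: bottleneck 2, flow now 16.
No augmenting path remains; maximum flow = 16.
By max-flow min-cut, the minimum cut capacity equals the max flow.
In the residual graph, reachable from In: {In, v1, v2, v3, v4, v5, v6, v8}.
Min-cut edges: v4→v7 (5), v8→Eg (11); capacity 5 + 11 = 16.

16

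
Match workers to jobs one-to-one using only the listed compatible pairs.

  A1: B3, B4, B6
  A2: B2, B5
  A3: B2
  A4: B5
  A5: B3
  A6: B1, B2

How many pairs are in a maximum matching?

5

Unit-capacity flow: source→left, listed edges, right→sink; max matching = max flow.
Augmenting path A1→B3 (+1); matched 1.
Augmenting path A2→B2 (+1); matched 2.
Augmenting path A4→B5 (+1); matched 3.
Augmenting path A6→B1 (+1); matched 4.
Augmenting path A5→B3→A1→B4 (+1); matched 5.
No augmenting path remains; maximum matching = 5.
König certificate: {A1, A5, A6, B2, B5} is a vertex cover of size 5 (every listed pair touches it), so no matching can be larger.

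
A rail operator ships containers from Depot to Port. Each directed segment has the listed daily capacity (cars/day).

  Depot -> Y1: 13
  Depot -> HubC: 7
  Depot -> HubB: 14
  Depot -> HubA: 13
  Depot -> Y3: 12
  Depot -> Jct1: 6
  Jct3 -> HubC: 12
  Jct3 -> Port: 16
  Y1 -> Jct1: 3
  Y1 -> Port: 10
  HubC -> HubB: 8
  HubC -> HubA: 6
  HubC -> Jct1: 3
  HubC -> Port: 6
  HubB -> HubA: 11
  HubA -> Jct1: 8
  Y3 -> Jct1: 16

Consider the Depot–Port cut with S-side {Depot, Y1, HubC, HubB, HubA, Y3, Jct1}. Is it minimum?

Yes — it is a minimum cut (capacity 16).

Given cut capacity: 10 + 6 = 16.
Augment Depot→Y1→Port: bottleneck 10, flow now 10.
Augment Depot→HubC→Port: bottleneck 6, flow now 16.
No augmenting path remains; maximum flow = 16.
Cut capacity 16 equals the max flow, so it is a minimum cut.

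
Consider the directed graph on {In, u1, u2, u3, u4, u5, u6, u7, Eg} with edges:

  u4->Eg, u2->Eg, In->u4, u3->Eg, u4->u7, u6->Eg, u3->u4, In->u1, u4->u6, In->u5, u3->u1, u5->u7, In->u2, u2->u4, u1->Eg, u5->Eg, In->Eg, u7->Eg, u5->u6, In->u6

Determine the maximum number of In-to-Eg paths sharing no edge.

Assign every edge capacity 1; by Menger, the answer equals the max flow.
Path In→Eg (+1); total 1.
Path In→u1→Eg (+1); total 2.
Path In→u2→Eg (+1); total 3.
Path In→u4→Eg (+1); total 4.
Path In→u5→Eg (+1); total 5.
Path In→u6→Eg (+1); total 6.
No residual In→Eg path; max flow = 6.
Certifying cut of size 6: {In→Eg, In→u1, In→u2, In→u4, In→u5, In→u6}.

6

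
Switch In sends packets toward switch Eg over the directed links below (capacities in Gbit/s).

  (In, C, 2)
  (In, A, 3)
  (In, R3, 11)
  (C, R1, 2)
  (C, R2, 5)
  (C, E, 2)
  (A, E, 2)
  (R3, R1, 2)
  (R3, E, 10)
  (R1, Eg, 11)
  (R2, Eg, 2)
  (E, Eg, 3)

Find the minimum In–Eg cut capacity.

7

Augment In→C→R1→Eg: bottleneck 2, flow now 2.
Augment In→A→E→Eg: bottleneck 2, flow now 4.
Augment In→R3→R1→Eg: bottleneck 2, flow now 6.
Augment In→R3→E→Eg: bottleneck 1, flow now 7.
No augmenting path remains; maximum flow = 7.
By max-flow min-cut, the minimum cut capacity equals the max flow.
In the residual graph, reachable from In: {In, A, R3, E}.
Min-cut edges: In→C (2), R3→R1 (2), E→Eg (3); capacity 2 + 2 + 3 = 7.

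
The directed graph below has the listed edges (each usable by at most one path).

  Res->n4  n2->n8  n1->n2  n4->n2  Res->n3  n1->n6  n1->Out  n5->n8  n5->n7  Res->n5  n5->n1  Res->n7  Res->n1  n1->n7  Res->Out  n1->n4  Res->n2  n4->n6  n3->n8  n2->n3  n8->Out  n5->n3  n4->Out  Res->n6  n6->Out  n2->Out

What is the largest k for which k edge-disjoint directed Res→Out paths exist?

6

Assign every edge capacity 1; by Menger, the answer equals the max flow.
Path Res→Out (+1); total 1.
Path Res→n1→Out (+1); total 2.
Path Res→n2→Out (+1); total 3.
Path Res→n4→Out (+1); total 4.
Path Res→n6→Out (+1); total 5.
Path Res→n3→n8→Out (+1); total 6.
No residual Res→Out path; max flow = 6.
Certifying cut of size 6: {Res→Out, n1→Out, n2→Out, n4→Out, n6→Out, n8→Out}.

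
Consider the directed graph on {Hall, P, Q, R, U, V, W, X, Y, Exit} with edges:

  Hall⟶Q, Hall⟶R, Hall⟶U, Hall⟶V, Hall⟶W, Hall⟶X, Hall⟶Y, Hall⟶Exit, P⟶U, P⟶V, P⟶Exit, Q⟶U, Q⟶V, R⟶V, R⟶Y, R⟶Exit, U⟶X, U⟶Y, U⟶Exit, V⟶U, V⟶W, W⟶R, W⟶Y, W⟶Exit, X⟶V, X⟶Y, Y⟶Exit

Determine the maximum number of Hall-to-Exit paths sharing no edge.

Assign every edge capacity 1; by Menger, the answer equals the max flow.
Path Hall→Exit (+1); total 1.
Path Hall→R→Exit (+1); total 2.
Path Hall→U→Exit (+1); total 3.
Path Hall→W→Exit (+1); total 4.
Path Hall→Y→Exit (+1); total 5.
No residual Hall→Exit path; max flow = 5.
Certifying cut of size 5: {Hall→Exit, R→Exit, U→Exit, W→Exit, Y→Exit}.

5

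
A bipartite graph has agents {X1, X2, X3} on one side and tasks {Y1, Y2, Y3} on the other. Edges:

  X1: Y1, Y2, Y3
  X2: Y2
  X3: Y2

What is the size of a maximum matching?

2

Unit-capacity flow: source→left, listed edges, right→sink; max matching = max flow.
Augmenting path X1→Y1 (+1); matched 1.
Augmenting path X2→Y2 (+1); matched 2.
No augmenting path remains; maximum matching = 2.
König certificate: {X1, Y2} is a vertex cover of size 2 (every listed pair touches it), so no matching can be larger.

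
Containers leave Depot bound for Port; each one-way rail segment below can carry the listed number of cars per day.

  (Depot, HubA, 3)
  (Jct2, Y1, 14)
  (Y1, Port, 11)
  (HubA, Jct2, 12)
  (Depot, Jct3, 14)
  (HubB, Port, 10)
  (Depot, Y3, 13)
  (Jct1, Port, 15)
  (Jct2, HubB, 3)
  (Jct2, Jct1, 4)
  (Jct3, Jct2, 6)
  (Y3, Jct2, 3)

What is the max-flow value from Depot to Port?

Augment Depot→HubA→Jct2→HubB→Port: bottleneck 3, flow now 3.
Augment Depot→Y3→Jct2→Jct1→Port: bottleneck 3, flow now 6.
Augment Depot→Jct3→Jct2→Jct1→Port: bottleneck 1, flow now 7.
Augment Depot→Jct3→Jct2→Y1→Port: bottleneck 5, flow now 12.
No augmenting path remains; maximum flow = 12.
In the residual graph, reachable from Depot: {Depot, Y3, Jct3}.
Min-cut edges: Depot→HubA (3), Y3→Jct2 (3), Jct3→Jct2 (6); capacity 3 + 3 + 6 = 12.
This cut is saturated, so no flow can exceed 12.

12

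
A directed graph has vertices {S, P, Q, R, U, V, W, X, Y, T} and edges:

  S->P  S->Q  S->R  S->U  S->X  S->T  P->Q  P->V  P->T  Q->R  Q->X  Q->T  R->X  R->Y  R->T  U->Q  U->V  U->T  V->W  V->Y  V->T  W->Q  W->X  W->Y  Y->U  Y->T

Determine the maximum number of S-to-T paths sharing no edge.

Assign every edge capacity 1; by Menger, the answer equals the max flow.
Path S→T (+1); total 1.
Path S→P→T (+1); total 2.
Path S→Q→T (+1); total 3.
Path S→R→T (+1); total 4.
Path S→U→T (+1); total 5.
No residual S→T path; max flow = 5.
Certifying cut of size 5: {S→P, S→Q, S→R, S→T, S→U}.

5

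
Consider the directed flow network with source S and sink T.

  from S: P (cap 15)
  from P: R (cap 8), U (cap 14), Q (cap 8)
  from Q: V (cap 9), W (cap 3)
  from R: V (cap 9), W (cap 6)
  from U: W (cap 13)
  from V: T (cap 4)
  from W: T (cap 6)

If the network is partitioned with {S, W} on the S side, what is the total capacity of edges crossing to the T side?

21

Edges leaving {S, W}: S→P (15), W→T (6).
Cut capacity = 15 + 6 = 21.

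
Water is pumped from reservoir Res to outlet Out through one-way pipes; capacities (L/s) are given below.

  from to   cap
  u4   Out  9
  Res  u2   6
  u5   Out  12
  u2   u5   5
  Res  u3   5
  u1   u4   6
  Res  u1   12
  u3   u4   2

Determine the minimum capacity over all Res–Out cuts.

Augment Res→u1→u4→Out: bottleneck 6, flow now 6.
Augment Res→u2→u5→Out: bottleneck 5, flow now 11.
Augment Res→u3→u4→Out: bottleneck 2, flow now 13.
No augmenting path remains; maximum flow = 13.
By max-flow min-cut, the minimum cut capacity equals the max flow.
In the residual graph, reachable from Res: {Res, u1, u2, u3}.
Min-cut edges: u1→u4 (6), u2→u5 (5), u3→u4 (2); capacity 6 + 5 + 2 = 13.

13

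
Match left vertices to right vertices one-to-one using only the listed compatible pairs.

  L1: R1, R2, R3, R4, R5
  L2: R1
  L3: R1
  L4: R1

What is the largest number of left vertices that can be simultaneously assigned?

2

Unit-capacity flow: source→left, listed edges, right→sink; max matching = max flow.
Augmenting path L1→R1 (+1); matched 1.
Augmenting path L2→R1→L1→R2 (+1); matched 2.
No augmenting path remains; maximum matching = 2.
König certificate: {L1, R1} is a vertex cover of size 2 (every listed pair touches it), so no matching can be larger.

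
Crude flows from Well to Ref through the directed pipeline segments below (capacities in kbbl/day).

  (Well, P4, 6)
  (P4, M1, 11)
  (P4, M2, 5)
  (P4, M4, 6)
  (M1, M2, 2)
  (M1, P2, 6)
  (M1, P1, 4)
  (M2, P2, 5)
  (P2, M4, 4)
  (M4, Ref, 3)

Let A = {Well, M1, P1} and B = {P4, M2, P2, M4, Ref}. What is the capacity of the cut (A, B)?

Edges leaving {Well, M1, P1}: Well→P4 (6), M1→M2 (2), M1→P2 (6).
Cut capacity = 6 + 2 + 6 = 14.

14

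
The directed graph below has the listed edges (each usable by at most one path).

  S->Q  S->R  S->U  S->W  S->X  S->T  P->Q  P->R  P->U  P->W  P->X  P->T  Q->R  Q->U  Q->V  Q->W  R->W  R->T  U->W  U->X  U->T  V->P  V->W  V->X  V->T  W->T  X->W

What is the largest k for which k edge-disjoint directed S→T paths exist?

Assign every edge capacity 1; by Menger, the answer equals the max flow.
Path S→T (+1); total 1.
Path S→R→T (+1); total 2.
Path S→U→T (+1); total 3.
Path S→W→T (+1); total 4.
Path S→Q→V→T (+1); total 5.
No residual S→T path; max flow = 5.
Certifying cut of size 5: {S→Q, S→R, S→T, S→U, W→T}.

5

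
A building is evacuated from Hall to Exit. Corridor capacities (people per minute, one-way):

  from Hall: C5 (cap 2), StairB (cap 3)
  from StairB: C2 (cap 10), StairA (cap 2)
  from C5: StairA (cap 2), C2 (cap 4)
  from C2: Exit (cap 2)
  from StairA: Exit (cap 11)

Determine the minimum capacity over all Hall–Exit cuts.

Augment Hall→StairB→C2→Exit: bottleneck 2, flow now 2.
Augment Hall→StairB→StairA→Exit: bottleneck 1, flow now 3.
Augment Hall→C5→StairA→Exit: bottleneck 2, flow now 5.
No augmenting path remains; maximum flow = 5.
By max-flow min-cut, the minimum cut capacity equals the max flow.
In the residual graph, reachable from Hall: {Hall}.
Min-cut edges: Hall→StairB (3), Hall→C5 (2); capacity 3 + 2 = 5.

5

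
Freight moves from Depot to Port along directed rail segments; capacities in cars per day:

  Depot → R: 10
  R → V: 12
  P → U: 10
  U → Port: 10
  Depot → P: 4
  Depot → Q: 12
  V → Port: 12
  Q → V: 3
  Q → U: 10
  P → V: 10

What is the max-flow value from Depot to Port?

22

Augment Depot→P→U→Port: bottleneck 4, flow now 4.
Augment Depot→Q→U→Port: bottleneck 6, flow now 10.
Augment Depot→Q→V→Port: bottleneck 3, flow now 13.
Augment Depot→R→V→Port: bottleneck 9, flow now 22.
No augmenting path remains; maximum flow = 22.
In the residual graph, reachable from Depot: {Depot, P, Q, R, U, V}.
Min-cut edges: U→Port (10), V→Port (12); capacity 10 + 12 = 22.
This cut is saturated, so no flow can exceed 22.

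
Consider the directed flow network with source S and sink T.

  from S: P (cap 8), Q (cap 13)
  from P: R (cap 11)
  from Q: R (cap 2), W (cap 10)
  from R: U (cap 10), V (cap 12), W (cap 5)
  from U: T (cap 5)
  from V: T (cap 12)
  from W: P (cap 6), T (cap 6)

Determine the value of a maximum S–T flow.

19

Augment S→Q→W→T: bottleneck 6, flow now 6.
Augment S→P→R→U→T: bottleneck 5, flow now 11.
Augment S→P→R→V→T: bottleneck 3, flow now 14.
Augment S→Q→R→V→T: bottleneck 2, flow now 16.
Augment S→Q→W→P→R→V→T: bottleneck 3, flow now 19.
No augmenting path remains; maximum flow = 19.
In the residual graph, reachable from S: {S, P, Q, W}.
Min-cut edges: P→R (11), Q→R (2), W→T (6); capacity 11 + 2 + 6 = 19.
This cut is saturated, so no flow can exceed 19.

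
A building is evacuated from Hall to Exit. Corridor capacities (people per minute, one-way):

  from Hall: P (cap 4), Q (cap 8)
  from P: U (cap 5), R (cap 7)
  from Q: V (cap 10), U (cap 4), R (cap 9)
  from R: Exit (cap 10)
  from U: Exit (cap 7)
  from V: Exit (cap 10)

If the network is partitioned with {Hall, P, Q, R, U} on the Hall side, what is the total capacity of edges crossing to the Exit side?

27

Edges leaving {Hall, P, Q, R, U}: Q→V (10), R→Exit (10), U→Exit (7).
Cut capacity = 10 + 10 + 7 = 27.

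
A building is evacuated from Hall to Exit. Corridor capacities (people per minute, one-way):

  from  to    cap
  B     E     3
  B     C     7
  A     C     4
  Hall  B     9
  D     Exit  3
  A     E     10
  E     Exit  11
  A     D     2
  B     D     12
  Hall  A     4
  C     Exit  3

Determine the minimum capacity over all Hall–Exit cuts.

13

Augment Hall→A→C→Exit: bottleneck 3, flow now 3.
Augment Hall→A→D→Exit: bottleneck 1, flow now 4.
Augment Hall→B→D→Exit: bottleneck 2, flow now 6.
Augment Hall→B→E→Exit: bottleneck 3, flow now 9.
Augment Hall→B→C→A→E→Exit: bottleneck 3, flow now 12. (uses reverse residual edge)
Augment Hall→B→D→A→E→Exit: bottleneck 1, flow now 13. (uses reverse residual edge)
No augmenting path remains; maximum flow = 13.
By max-flow min-cut, the minimum cut capacity equals the max flow.
In the residual graph, reachable from Hall: {Hall}.
Min-cut edges: Hall→A (4), Hall→B (9); capacity 4 + 9 = 13.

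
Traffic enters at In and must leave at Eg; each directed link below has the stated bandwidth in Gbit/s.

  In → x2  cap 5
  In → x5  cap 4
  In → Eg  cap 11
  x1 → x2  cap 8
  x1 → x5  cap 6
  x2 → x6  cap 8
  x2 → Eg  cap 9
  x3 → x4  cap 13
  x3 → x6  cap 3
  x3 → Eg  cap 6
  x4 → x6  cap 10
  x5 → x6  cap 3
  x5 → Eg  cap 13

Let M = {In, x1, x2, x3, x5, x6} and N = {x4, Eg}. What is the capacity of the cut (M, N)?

52

Edges leaving {In, x1, x2, x3, x5, x6}: In→Eg (11), x2→Eg (9), x3→x4 (13), x3→Eg (6), x5→Eg (13).
Cut capacity = 11 + 9 + 13 + 6 + 13 = 52.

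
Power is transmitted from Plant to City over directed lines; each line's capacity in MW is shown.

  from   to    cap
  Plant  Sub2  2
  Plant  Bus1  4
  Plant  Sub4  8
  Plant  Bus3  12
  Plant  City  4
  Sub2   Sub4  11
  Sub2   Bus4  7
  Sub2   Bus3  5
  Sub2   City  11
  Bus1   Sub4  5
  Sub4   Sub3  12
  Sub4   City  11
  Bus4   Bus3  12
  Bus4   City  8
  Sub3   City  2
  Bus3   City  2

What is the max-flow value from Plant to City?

20

Augment Plant→City: bottleneck 4, flow now 4.
Augment Plant→Sub2→City: bottleneck 2, flow now 6.
Augment Plant→Sub4→City: bottleneck 8, flow now 14.
Augment Plant→Bus3→City: bottleneck 2, flow now 16.
Augment Plant→Bus1→Sub4→City: bottleneck 3, flow now 19.
Augment Plant→Bus1→Sub4→Sub3→City: bottleneck 1, flow now 20.
No augmenting path remains; maximum flow = 20.
In the residual graph, reachable from Plant: {Plant, Bus3}.
Min-cut edges: Plant→Sub2 (2), Plant→Bus1 (4), Plant→Sub4 (8), Plant→City (4), Bus3→City (2); capacity 2 + 4 + 8 + 4 + 2 = 20.
This cut is saturated, so no flow can exceed 20.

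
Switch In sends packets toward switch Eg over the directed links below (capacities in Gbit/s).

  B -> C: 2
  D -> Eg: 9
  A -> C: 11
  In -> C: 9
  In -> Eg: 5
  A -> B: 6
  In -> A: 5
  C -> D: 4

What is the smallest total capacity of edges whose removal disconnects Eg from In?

9

Augment In→Eg: bottleneck 5, flow now 5.
Augment In→C→D→Eg: bottleneck 4, flow now 9.
No augmenting path remains; maximum flow = 9.
By max-flow min-cut, the minimum cut capacity equals the max flow.
In the residual graph, reachable from In: {In, A, B, C}.
Min-cut edges: In→Eg (5), C→D (4); capacity 5 + 4 = 9.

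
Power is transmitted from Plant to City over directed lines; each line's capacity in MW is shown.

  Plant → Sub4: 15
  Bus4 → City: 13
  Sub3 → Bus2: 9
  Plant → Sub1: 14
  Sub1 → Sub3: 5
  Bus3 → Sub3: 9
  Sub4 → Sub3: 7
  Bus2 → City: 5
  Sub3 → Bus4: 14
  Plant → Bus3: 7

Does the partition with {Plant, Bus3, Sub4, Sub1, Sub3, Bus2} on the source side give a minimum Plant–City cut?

No — its capacity is 19, but the minimum cut has capacity 18.

Given cut capacity: 14 + 5 = 19.
Augment Plant→Bus3→Sub3→Bus4→City: bottleneck 7, flow now 7.
Augment Plant→Sub4→Sub3→Bus4→City: bottleneck 6, flow now 13.
Augment Plant→Sub4→Sub3→Bus2→City: bottleneck 1, flow now 14.
Augment Plant→Sub1→Sub3→Bus2→City: bottleneck 4, flow now 18.
No augmenting path remains; maximum flow = 18.
In the residual graph, reachable from Plant: {Plant, Bus3, Sub4, Sub1, Sub3, Bus4, Bus2}.
Min-cut edges: Bus4→City (13), Bus2→City (5); capacity 13 + 5 = 18.
Cut capacity 19 exceeds the max flow 18, so it is not minimum.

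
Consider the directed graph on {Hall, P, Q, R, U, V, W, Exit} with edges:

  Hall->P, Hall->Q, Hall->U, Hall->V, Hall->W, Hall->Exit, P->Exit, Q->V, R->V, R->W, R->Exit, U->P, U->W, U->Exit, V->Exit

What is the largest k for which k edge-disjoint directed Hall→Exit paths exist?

4

Assign every edge capacity 1; by Menger, the answer equals the max flow.
Path Hall→Exit (+1); total 1.
Path Hall→P→Exit (+1); total 2.
Path Hall→U→Exit (+1); total 3.
Path Hall→V→Exit (+1); total 4.
No residual Hall→Exit path; max flow = 4.
Certifying cut of size 4: {Hall→Exit, Hall→P, Hall→U, V→Exit}.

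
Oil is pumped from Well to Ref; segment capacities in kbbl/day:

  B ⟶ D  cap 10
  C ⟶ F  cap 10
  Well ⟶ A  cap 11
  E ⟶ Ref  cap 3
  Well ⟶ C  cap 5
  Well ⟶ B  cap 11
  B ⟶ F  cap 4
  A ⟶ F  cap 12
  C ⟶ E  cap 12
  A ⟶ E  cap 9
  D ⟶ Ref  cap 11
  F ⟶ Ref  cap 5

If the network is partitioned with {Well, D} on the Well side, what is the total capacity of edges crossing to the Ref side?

38

Edges leaving {Well, D}: Well→A (11), Well→B (11), Well→C (5), D→Ref (11).
Cut capacity = 11 + 11 + 5 + 11 = 38.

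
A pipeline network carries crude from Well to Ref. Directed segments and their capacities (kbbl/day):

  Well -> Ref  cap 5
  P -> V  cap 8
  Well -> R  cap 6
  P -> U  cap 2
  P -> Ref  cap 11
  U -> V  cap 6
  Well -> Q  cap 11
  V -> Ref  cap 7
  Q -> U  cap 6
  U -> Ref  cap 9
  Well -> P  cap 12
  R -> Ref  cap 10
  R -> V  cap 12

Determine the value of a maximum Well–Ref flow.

Augment Well→Ref: bottleneck 5, flow now 5.
Augment Well→P→Ref: bottleneck 11, flow now 16.
Augment Well→R→Ref: bottleneck 6, flow now 22.
Augment Well→P→U→Ref: bottleneck 1, flow now 23.
Augment Well→Q→U→Ref: bottleneck 6, flow now 29.
No augmenting path remains; maximum flow = 29.
In the residual graph, reachable from Well: {Well, Q}.
Min-cut edges: Well→P (12), Well→R (6), Well→Ref (5), Q→U (6); capacity 12 + 6 + 5 + 6 = 29.
This cut is saturated, so no flow can exceed 29.

29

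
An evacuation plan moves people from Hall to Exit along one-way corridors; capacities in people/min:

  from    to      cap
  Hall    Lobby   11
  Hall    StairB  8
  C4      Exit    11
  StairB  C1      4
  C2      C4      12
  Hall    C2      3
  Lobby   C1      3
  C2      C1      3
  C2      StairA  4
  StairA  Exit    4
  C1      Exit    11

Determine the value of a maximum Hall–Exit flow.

Augment Hall→Lobby→C1→Exit: bottleneck 3, flow now 3.
Augment Hall→C2→StairA→Exit: bottleneck 3, flow now 6.
Augment Hall→StairB→C1→Exit: bottleneck 4, flow now 10.
No augmenting path remains; maximum flow = 10.
In the residual graph, reachable from Hall: {Hall, Lobby, StairB}.
Min-cut edges: Hall→C2 (3), Lobby→C1 (3), StairB→C1 (4); capacity 3 + 3 + 4 = 10.
This cut is saturated, so no flow can exceed 10.

10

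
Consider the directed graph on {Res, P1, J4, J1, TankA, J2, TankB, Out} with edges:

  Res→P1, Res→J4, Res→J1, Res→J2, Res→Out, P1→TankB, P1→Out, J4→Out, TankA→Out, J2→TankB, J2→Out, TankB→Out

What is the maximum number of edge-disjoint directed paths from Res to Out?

Assign every edge capacity 1; by Menger, the answer equals the max flow.
Path Res→Out (+1); total 1.
Path Res→P1→Out (+1); total 2.
Path Res→J4→Out (+1); total 3.
Path Res→J2→Out (+1); total 4.
No residual Res→Out path; max flow = 4.
Certifying cut of size 4: {Res→J2, Res→J4, Res→Out, Res→P1}.

4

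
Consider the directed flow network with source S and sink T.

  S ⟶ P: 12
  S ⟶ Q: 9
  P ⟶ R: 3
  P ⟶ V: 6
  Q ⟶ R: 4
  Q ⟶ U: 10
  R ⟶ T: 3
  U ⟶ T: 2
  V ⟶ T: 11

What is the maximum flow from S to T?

11

Augment S→P→R→T: bottleneck 3, flow now 3.
Augment S→P→V→T: bottleneck 6, flow now 9.
Augment S→Q→U→T: bottleneck 2, flow now 11.
No augmenting path remains; maximum flow = 11.
In the residual graph, reachable from S: {S, P, Q, R, U}.
Min-cut edges: P→V (6), R→T (3), U→T (2); capacity 6 + 3 + 2 = 11.
This cut is saturated, so no flow can exceed 11.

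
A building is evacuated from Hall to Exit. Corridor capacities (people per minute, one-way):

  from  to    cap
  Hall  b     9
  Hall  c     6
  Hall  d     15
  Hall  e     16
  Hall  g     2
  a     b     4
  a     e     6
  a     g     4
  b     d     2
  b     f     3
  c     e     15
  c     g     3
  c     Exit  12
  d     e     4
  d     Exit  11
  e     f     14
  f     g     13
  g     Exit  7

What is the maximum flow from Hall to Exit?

Augment Hall→c→Exit: bottleneck 6, flow now 6.
Augment Hall→d→Exit: bottleneck 11, flow now 17.
Augment Hall→g→Exit: bottleneck 2, flow now 19.
Augment Hall→b→f→g→Exit: bottleneck 3, flow now 22.
Augment Hall→e→f→g→Exit: bottleneck 2, flow now 24.
No augmenting path remains; maximum flow = 24.
In the residual graph, reachable from Hall: {Hall, b, d, e, f, g}.
Min-cut edges: Hall→c (6), d→Exit (11), g→Exit (7); capacity 6 + 11 + 7 = 24.
This cut is saturated, so no flow can exceed 24.

24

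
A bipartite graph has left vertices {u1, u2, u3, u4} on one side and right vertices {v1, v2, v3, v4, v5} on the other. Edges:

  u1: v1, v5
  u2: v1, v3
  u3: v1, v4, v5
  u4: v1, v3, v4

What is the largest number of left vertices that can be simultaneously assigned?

Unit-capacity flow: source→left, listed edges, right→sink; max matching = max flow.
Augmenting path u1→v1 (+1); matched 1.
Augmenting path u2→v3 (+1); matched 2.
Augmenting path u3→v4 (+1); matched 3.
Augmenting path u4→v1→u1→v5 (+1); matched 4.
No augmenting path remains; maximum matching = 4.
König certificate: {u1, u2, u3, u4} is a vertex cover of size 4 (every listed pair touches it), so no matching can be larger.

4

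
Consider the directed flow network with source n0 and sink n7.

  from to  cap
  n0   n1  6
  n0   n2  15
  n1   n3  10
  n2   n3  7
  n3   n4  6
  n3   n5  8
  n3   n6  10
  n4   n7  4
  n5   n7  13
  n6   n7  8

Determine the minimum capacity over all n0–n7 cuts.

13

Augment n0→n1→n3→n4→n7: bottleneck 4, flow now 4.
Augment n0→n1→n3→n5→n7: bottleneck 2, flow now 6.
Augment n0→n2→n3→n5→n7: bottleneck 6, flow now 12.
Augment n0→n2→n3→n6→n7: bottleneck 1, flow now 13.
No augmenting path remains; maximum flow = 13.
By max-flow min-cut, the minimum cut capacity equals the max flow.
In the residual graph, reachable from n0: {n0, n2}.
Min-cut edges: n0→n1 (6), n2→n3 (7); capacity 6 + 7 = 13.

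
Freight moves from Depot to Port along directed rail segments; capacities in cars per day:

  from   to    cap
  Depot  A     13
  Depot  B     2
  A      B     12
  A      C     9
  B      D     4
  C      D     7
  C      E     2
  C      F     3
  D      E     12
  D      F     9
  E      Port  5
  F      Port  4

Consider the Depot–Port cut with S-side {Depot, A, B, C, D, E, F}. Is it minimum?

Given cut capacity: 5 + 4 = 9.
Augment Depot→A→C→E→Port: bottleneck 2, flow now 2.
Augment Depot→A→C→F→Port: bottleneck 3, flow now 5.
Augment Depot→B→D→E→Port: bottleneck 2, flow now 7.
Augment Depot→A→B→D→E→Port: bottleneck 1, flow now 8.
Augment Depot→A→B→D→F→Port: bottleneck 1, flow now 9.
No augmenting path remains; maximum flow = 9.
Cut capacity 9 equals the max flow, so it is a minimum cut.

Yes — it is a minimum cut (capacity 9).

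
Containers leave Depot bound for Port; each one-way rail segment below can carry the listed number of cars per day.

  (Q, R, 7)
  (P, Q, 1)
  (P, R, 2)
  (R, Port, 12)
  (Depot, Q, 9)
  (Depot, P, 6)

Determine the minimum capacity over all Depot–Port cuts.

9

Augment Depot→P→R→Port: bottleneck 2, flow now 2.
Augment Depot→Q→R→Port: bottleneck 7, flow now 9.
No augmenting path remains; maximum flow = 9.
By max-flow min-cut, the minimum cut capacity equals the max flow.
In the residual graph, reachable from Depot: {Depot, P, Q}.
Min-cut edges: P→R (2), Q→R (7); capacity 2 + 7 = 9.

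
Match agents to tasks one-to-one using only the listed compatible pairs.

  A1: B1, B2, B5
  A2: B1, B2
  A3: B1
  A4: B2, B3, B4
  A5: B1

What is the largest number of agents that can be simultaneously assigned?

4

Unit-capacity flow: source→left, listed edges, right→sink; max matching = max flow.
Augmenting path A1→B1 (+1); matched 1.
Augmenting path A2→B2 (+1); matched 2.
Augmenting path A4→B3 (+1); matched 3.
Augmenting path A3→B1→A1→B5 (+1); matched 4.
No augmenting path remains; maximum matching = 4.
König certificate: {A1, A2, A4, B1} is a vertex cover of size 4 (every listed pair touches it), so no matching can be larger.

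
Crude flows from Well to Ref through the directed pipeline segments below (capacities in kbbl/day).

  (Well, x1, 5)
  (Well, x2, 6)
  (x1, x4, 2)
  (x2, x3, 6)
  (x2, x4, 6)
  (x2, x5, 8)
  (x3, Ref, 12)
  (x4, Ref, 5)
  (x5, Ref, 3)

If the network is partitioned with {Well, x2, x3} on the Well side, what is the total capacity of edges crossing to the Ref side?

Edges leaving {Well, x2, x3}: Well→x1 (5), x2→x4 (6), x2→x5 (8), x3→Ref (12).
Cut capacity = 5 + 6 + 8 + 12 = 31.

31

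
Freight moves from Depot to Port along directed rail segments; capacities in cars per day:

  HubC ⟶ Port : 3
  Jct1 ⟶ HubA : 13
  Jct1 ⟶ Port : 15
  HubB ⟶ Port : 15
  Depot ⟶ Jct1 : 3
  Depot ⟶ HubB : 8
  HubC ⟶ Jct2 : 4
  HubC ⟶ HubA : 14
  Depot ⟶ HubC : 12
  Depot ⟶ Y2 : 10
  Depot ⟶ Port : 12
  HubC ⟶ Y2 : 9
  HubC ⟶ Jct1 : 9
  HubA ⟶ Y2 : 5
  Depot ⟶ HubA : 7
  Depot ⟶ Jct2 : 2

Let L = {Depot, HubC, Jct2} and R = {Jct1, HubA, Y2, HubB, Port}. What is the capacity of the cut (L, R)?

Edges leaving {Depot, HubC, Jct2}: Depot→Jct1 (3), Depot→HubA (7), Depot→Y2 (10), Depot→HubB (8), Depot→Port (12), HubC→Jct1 (9), HubC→HubA (14), HubC→Y2 (9), HubC→Port (3).
Cut capacity = 3 + 7 + 10 + 8 + 12 + 9 + 14 + 9 + 3 = 75.

75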